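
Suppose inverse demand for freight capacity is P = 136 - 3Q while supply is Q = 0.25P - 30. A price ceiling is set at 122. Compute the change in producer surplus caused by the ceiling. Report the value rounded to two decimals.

Rewriting supply in inverse form: P = 120 + 4Q.
Free-market equilibrium: 136 - 3Q = 120 + 4Q gives Q* = 2.2857, P* = 129.1429.
At P = 122, sellers supply (122 - 120)/4 = 0.5 while buyers want more, so the quantity traded is 0.5 at price 122.
PS goes from (1/2)(2.2857)(9.1429) = 10.449 to 0.5 (computed as (122 - 120)(0.5) - (1/2)(4)(0.5)^2), a change of -9.949.

-9.95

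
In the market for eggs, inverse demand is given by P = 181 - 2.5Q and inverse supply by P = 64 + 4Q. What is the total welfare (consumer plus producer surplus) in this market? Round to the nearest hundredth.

Setting demand equal to supply, 117 = 6.5Q, so Q* = 18 and P* = 136.
CS = (1/2)(18)(45) = 405 and PS = (1/2)(18)(72) = 648, so total surplus = 1053.

1053.00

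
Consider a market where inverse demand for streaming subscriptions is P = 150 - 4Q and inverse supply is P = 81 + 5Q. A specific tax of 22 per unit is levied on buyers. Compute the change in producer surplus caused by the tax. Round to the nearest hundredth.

-78.77

Pre-tax equilibrium: 150 - 4Q = 81 + 5Q gives Q* = 7.6667, P* = 119.3333.
A tax on buyers shifts demand down by 22: (150 - 22) - 4Q = 81 + 5Q, so Q_t = 5.2222. Buyers pay P_b = 129.1111; sellers receive P_s = P_b - 22 = 107.1111.
Producers lose the trapezoid between P_s and P* out to Q_t plus the triangle from Q_t to Q*: change in PS = 68.179 - 146.9444 = -78.7654.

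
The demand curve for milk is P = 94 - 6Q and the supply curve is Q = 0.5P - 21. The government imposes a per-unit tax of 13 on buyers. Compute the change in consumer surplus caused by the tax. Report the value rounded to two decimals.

Rewriting supply in inverse form: P = 42 + 2Q.
Pre-tax equilibrium: 94 - 6Q = 42 + 2Q gives Q* = 6.5, P* = 55.
With the tax, buyers' net willingness to pay falls by 13: (94 - 13) - 6Q = 42 + 2Q, so Q_t = 4.875. Buyers pay P_b = 64.75; sellers receive P_s = P_b - 13 = 51.75.
Consumers lose the trapezoid between P* and P_b out to Q_t plus the triangle from Q_t to Q*: change in CS = 71.2969 - 126.75 = -55.4531.

-55.45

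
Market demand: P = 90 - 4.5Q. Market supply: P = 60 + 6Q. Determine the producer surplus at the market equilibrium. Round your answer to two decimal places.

24.49

Set 90 - 4.5Q = 60 + 6Q, which gives 30 = 10.5Q, so Q* = 2.8571 and P* = 90 - 4.5(2.8571) = 77.1429.
PS is the area between P* and the supply curve from 0 to Q*: (1/2)(2.8571)(17.1429) = 24.4898.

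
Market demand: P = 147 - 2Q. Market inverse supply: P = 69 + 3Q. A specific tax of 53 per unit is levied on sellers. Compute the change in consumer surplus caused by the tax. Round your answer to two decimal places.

-218.36

Without the tax, 147 - 2Q = 69 + 3Q so Q* = 15.6 and P* = 115.8.
A tax on sellers shifts supply up by 53: 147 - 2Q = 69 + 3Q + 53, so Q_t = 5. Buyers pay P_b = 137; sellers receive P_s = P_b - 53 = 84.
CS falls from (1/2)(15.6)(31.2) = 243.36 to (1/2)(5)(10) = 25, a change of -218.36.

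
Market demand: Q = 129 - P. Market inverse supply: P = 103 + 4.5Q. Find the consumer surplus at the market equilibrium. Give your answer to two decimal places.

11.17

Rewriting demand in inverse form: P = 129 - Q.
Setting demand equal to supply, 26 = 5.5Q, so Q* = 4.7273 and P* = 124.2727.
CS is the area between the demand curve and P* from 0 to Q*: (1/2)(4.7273)(4.7273) = 11.1736.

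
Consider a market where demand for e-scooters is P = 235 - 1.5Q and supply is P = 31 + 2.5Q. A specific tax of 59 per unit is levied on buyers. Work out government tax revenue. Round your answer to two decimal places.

2138.75

Without the tax, 235 - 1.5Q = 31 + 2.5Q so Q* = 51 and P* = 158.5.
With the tax, buyers' net willingness to pay falls by 59: (235 - 59) - 1.5Q = 31 + 2.5Q, so Q_t = 36.25. Buyers pay P_b = 180.625; sellers receive P_s = P_b - 59 = 121.625.
Tax revenue = t x Q_t = 59 x 36.25 = 2138.75.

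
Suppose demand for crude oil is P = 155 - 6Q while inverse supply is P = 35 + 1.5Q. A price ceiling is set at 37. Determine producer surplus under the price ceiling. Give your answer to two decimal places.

Without the control, 155 - 6Q = 35 + 1.5Q so Q* = 16 and P* = 59.
At the ceiling price 37, quantity supplied is (37 - 35)/1.5 = 1.3333; supply is the short side, so Q = 1.3333 trades at P = 37.
PS is the triangle above supply below 37: (1/2)(1.3333)(37 - 35) = 1.3333.

1.33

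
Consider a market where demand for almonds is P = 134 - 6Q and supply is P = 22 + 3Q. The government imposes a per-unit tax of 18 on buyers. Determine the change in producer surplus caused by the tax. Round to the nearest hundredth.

Pre-tax equilibrium: 134 - 6Q = 22 + 3Q gives Q* = 12.4444, P* = 59.3333.
A tax on buyers shifts demand down by 18: (134 - 18) - 6Q = 22 + 3Q, so Q_t = 10.4444. Buyers pay P_b = 71.3333; sellers receive P_s = P_b - 18 = 53.3333.
PS falls from (1/2)(12.4444)(37.3333) = 232.2963 to (1/2)(10.4444)(31.3333) = 163.6296, a change of -68.6667.

-68.67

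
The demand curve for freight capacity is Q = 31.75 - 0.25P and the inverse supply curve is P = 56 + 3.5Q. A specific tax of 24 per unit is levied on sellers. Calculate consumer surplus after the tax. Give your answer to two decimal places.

Rewriting demand in inverse form: P = 127 - 4Q.
Pre-tax equilibrium: 127 - 4Q = 56 + 3.5Q gives Q* = 9.4667, P* = 89.1333.
A tax on sellers shifts supply up by 24: 127 - 4Q = 56 + 3.5Q + 24, so Q_t = 6.2667. Buyers pay P_b = 101.9333; sellers receive P_s = P_b - 24 = 77.9333.
Consumer surplus is the triangle under demand above P_b: (1/2)(6.2667)(127 - 101.9333) = 78.5422.

78.54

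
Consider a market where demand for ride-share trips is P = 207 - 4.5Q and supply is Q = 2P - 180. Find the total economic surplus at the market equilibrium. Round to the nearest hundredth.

Rewriting supply in inverse form: P = 90 + 0.5Q.
Set 207 - 4.5Q = 90 + 0.5Q, which gives 117 = 5Q, so Q* = 23.4 and P* = 207 - 4.5(23.4) = 101.7.
CS = (1/2)(23.4)(105.3) = 1232.01 and PS = (1/2)(23.4)(11.7) = 136.89, so total surplus = 1368.9.

1368.90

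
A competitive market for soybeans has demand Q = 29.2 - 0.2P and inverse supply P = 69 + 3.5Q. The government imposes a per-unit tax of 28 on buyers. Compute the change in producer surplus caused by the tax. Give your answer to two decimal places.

-85.45

Rewriting demand in inverse form: P = 146 - 5Q.
Pre-tax equilibrium: 146 - 5Q = 69 + 3.5Q gives Q* = 9.0588, P* = 100.7059.
With the tax, buyers' net willingness to pay falls by 28: (146 - 28) - 5Q = 69 + 3.5Q, so Q_t = 5.7647. Buyers pay P_b = 117.1765; sellers receive P_s = P_b - 28 = 89.1765.
PS falls from (1/2)(9.0588)(31.7059) = 143.609 to (1/2)(5.7647)(20.1765) = 58.1557, a change of -85.4533.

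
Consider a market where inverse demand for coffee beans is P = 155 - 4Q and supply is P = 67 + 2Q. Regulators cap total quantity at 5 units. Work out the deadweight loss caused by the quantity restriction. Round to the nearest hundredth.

Without the quota, 155 - 4Q = 67 + 2Q gives Q* = 14.6667.
At Q = 5 the demand price is 155 - 4(5) = 135 and the supply price is 67 + 2(5) = 77.
Deadweight loss is the triangle between the curves from 5 to 14.6667: (1/2)(135 - 77)(14.6667 - 5) = 280.3333.

280.33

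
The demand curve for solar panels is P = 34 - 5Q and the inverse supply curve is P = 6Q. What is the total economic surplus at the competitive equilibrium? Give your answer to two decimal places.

52.55

Equilibrium: 34 - 5Q = 6Q, so Q* = 3.0909 and P* = 18.5455.
Total surplus is the full triangle between the curves from 0 to Q*: (1/2)(3.0909)(34 - 0) = 52.5455.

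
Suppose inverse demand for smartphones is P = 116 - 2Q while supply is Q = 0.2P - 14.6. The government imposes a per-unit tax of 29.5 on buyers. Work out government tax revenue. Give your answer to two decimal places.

56.89

Rewriting supply in inverse form: P = 73 + 5Q.
Without the tax, 116 - 2Q = 73 + 5Q so Q* = 6.1429 and P* = 103.7143.
With the tax, buyers' net willingness to pay falls by 29.5: (116 - 29.5) - 2Q = 73 + 5Q, so Q_t = 1.9286. Buyers pay P_b = 112.1429; sellers receive P_s = P_b - 29.5 = 82.6429.
Revenue is the tax times quantity traded: 29.5 x 1.9286 = 56.8929.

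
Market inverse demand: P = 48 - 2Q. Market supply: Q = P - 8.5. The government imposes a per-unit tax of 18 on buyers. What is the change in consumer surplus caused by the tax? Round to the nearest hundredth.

Rewriting supply in inverse form: P = 8.5 + Q.
Without the tax, 48 - 2Q = 8.5 + Q so Q* = 13.1667 and P* = 21.6667.
A tax on buyers shifts demand down by 18: (48 - 18) - 2Q = 8.5 + Q, so Q_t = 7.1667. Buyers pay P_b = 33.6667; sellers receive P_s = P_b - 18 = 15.6667.
Consumers lose the trapezoid between P* and P_b out to Q_t plus the triangle from Q_t to Q*: change in CS = 51.3611 - 173.3611 = -122.

-122.00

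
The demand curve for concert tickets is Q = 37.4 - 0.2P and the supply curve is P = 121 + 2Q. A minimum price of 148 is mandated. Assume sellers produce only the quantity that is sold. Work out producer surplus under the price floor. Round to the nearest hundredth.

149.76

Rewriting demand in inverse form: P = 187 - 5Q.
Without the control, 187 - 5Q = 121 + 2Q so Q* = 9.4286 and P* = 139.8571.
At P = 148, buyers demand (187 - 148)/5 = 7.8 while sellers would supply more, so the quantity traded is 7.8 at price 148.
The supply price at Q = 7.8 is 136.6. PS is the trapezoid between 148 and supply over [0, 7.8]: (1/2)[(148 - 121) + (148 - 136.6)](7.8) = 149.76.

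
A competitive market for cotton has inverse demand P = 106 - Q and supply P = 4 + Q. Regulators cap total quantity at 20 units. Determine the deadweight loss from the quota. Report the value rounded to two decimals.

961.00

Without the quota, 106 - Q = 4 + Q gives Q* = 51.
At Q = 20 the demand price is 106 - (20) = 86 and the supply price is 4 + (20) = 24.
Deadweight loss is the triangle between the curves from 20 to 51: (1/2)(86 - 24)(51 - 20) = 961.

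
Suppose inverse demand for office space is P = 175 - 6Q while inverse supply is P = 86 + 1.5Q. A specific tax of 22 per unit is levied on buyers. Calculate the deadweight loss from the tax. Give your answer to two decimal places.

Without the tax, 175 - 6Q = 86 + 1.5Q so Q* = 11.8667 and P* = 103.8.
With the tax, buyers' net willingness to pay falls by 22: (175 - 22) - 6Q = 86 + 1.5Q, so Q_t = 8.9333. Buyers pay P_b = 121.4; sellers receive P_s = P_b - 22 = 99.4.
Deadweight loss is the triangle between the curves from Q_t to Q*: (1/2)(11.8667 - 8.9333)(22) = 32.2667.

32.27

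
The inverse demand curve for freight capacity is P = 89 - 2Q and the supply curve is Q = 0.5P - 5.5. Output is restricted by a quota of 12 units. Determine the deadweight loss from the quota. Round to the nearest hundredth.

112.50

Rewriting supply in inverse form: P = 11 + 2Q.
Unrestricted equilibrium: Q* = (89 - 11)/(2 + 2) = 19.5.
At Q = 12 the demand price is 89 - 2(12) = 65 and the supply price is 11 + 2(12) = 35.
Deadweight loss is the triangle between the curves from 12 to 19.5: (1/2)(65 - 35)(19.5 - 12) = 112.5.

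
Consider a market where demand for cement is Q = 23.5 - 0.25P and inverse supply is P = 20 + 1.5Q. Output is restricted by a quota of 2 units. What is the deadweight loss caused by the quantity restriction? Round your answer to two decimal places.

Rewriting demand in inverse form: P = 94 - 4Q.
Without the quota, 94 - 4Q = 20 + 1.5Q gives Q* = 13.4545.
At Q = 2 the demand price is 94 - 4(2) = 86 and the supply price is 20 + 1.5(2) = 23.
Deadweight loss is the triangle between the curves from 2 to 13.4545: (1/2)(86 - 23)(13.4545 - 2) = 360.8182.

360.82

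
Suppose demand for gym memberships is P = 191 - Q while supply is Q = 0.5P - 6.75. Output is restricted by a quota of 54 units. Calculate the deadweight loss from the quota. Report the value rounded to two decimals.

Rewriting supply in inverse form: P = 13.5 + 2Q.
Unrestricted equilibrium: Q* = (191 - 13.5)/(1 + 2) = 59.1667.
At Q = 54 the demand price is 191 - (54) = 137 and the supply price is 13.5 + 2(54) = 121.5.
Deadweight loss is the triangle between the curves from 54 to 59.1667: (1/2)(137 - 121.5)(59.1667 - 54) = 40.0417.

40.04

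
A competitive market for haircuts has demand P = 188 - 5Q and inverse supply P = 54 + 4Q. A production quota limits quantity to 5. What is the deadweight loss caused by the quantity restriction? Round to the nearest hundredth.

440.06

Unrestricted equilibrium: Q* = (188 - 54)/(5 + 4) = 14.8889.
At Q = 5 the demand price is 188 - 5(5) = 163 and the supply price is 54 + 4(5) = 74.
Deadweight loss is the triangle between the curves from 5 to 14.8889: (1/2)(163 - 74)(14.8889 - 5) = 440.0556.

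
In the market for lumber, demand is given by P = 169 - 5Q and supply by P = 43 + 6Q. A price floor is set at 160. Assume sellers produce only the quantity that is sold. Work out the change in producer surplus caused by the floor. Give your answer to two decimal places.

-192.74

Free-market equilibrium: 169 - 5Q = 43 + 6Q gives Q* = 11.4545, P* = 111.7273.
At P = 160, buyers demand (169 - 160)/5 = 1.8 while sellers would supply more, so the quantity traded is 1.8 at price 160.
PS goes from (1/2)(11.4545)(68.7273) = 393.6198 to 200.88 (computed as (160 - 43)(1.8) - (1/2)(6)(1.8)^2), a change of -192.7398.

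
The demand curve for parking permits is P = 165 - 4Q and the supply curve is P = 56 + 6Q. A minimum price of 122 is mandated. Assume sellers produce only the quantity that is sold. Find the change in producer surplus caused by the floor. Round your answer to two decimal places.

6.38

Without the control, 165 - 4Q = 56 + 6Q so Q* = 10.9 and P* = 121.4.
At the floor price 122, quantity demanded is (165 - 122)/4 = 10.75; demand is the short side, so Q = 10.75 trades at P = 122.
PS goes from (1/2)(10.9)(65.4) = 356.43 to 362.8125 (computed as (122 - 56)(10.75) - (1/2)(6)(10.75)^2), a change of 6.3825.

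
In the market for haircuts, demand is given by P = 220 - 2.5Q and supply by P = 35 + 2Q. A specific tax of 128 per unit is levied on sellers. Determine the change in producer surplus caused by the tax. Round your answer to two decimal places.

Without the tax, 220 - 2.5Q = 35 + 2Q so Q* = 41.1111 and P* = 117.2222.
With the tax, sellers need 128 more per unit: 220 - 2.5Q = 35 + 2Q + 128, so Q_t = 12.6667. Buyers pay P_b = 188.3333; sellers receive P_s = P_b - 128 = 60.3333.
PS falls from (1/2)(41.1111)(82.2222) = 1690.1235 to (1/2)(12.6667)(25.3333) = 160.4444, a change of -1529.679.

-1529.68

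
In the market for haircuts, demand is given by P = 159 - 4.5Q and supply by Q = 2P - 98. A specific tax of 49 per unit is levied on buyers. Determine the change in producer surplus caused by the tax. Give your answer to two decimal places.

-83.79

Rewriting supply in inverse form: P = 49 + 0.5Q.
Without the tax, 159 - 4.5Q = 49 + 0.5Q so Q* = 22 and P* = 60.
A tax on buyers shifts demand down by 49: (159 - 49) - 4.5Q = 49 + 0.5Q, so Q_t = 12.2. Buyers pay P_b = 104.1; sellers receive P_s = P_b - 49 = 55.1.
Producers lose the trapezoid between P_s and P* out to Q_t plus the triangle from Q_t to Q*: change in PS = 37.21 - 121 = -83.79.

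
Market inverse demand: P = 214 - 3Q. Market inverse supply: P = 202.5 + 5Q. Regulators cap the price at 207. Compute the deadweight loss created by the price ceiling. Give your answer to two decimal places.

1.16

Free-market equilibrium: 214 - 3Q = 202.5 + 5Q gives Q* = 1.4375, P* = 209.6875.
At the ceiling price 207, quantity supplied is (207 - 202.5)/5 = 0.9; supply is the short side, so Q = 0.9 trades at P = 207.
At Q = 0.9 the demand price is 211.3 and the supply price is 207. Deadweight loss is the triangle between the curves from 0.9 to 1.4375: (1/2)(211.3 - 207)(1.4375 - 0.9) = 1.1556.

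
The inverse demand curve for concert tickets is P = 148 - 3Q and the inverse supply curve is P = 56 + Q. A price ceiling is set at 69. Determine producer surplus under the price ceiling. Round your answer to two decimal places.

Without the control, 148 - 3Q = 56 + Q so Q* = 23 and P* = 79.
At P = 69, sellers supply (69 - 56)/1 = 13 while buyers want more, so the quantity traded is 13 at price 69.
PS is the triangle above supply below 69: (1/2)(13)(69 - 56) = 84.5.

84.50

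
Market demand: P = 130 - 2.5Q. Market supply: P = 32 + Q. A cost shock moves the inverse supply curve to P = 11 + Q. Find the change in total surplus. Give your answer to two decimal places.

Initial equilibrium: Q_0 = 28, P_0 = 60; CS_0 = (1/2)(28)(70) = 980, PS_0 = (1/2)(28)(28) = 392.
New equilibrium: 130 - 2.5Q = 11 + Q gives Q_1 = 34, P_1 = 45; CS_1 = 1445, PS_1 = 578.
Change in total surplus = (1445 + 578) - (980 + 392) = 651.

651.00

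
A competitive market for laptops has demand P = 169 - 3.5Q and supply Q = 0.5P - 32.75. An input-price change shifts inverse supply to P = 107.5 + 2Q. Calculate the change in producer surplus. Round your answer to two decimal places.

-229.09

Rewriting supply in inverse form: P = 65.5 + 2Q.
Initial equilibrium: Q_0 = 18.8182, P_0 = 103.1364; CS_0 = (1/2)(18.8182)(65.8636) = 619.7169, PS_0 = (1/2)(18.8182)(37.6364) = 354.124.
New equilibrium: 169 - 3.5Q = 107.5 + 2Q gives Q_1 = 11.1818, P_1 = 129.8636; CS_1 = 218.8079, PS_1 = 125.0331.
Change in producer surplus = 125.0331 - 354.124 = -229.0909.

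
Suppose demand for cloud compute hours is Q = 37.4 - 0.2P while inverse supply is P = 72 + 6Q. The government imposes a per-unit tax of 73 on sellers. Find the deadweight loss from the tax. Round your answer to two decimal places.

242.23

Rewriting demand in inverse form: P = 187 - 5Q.
Pre-tax equilibrium: 187 - 5Q = 72 + 6Q gives Q* = 10.4545, P* = 134.7273.
A tax on sellers shifts supply up by 73: 187 - 5Q = 72 + 6Q + 73, so Q_t = 3.8182. Buyers pay P_b = 167.9091; sellers receive P_s = P_b - 73 = 94.9091.
Deadweight loss is the triangle between the curves from Q_t to Q*: (1/2)(10.4545 - 3.8182)(73) = 242.2273.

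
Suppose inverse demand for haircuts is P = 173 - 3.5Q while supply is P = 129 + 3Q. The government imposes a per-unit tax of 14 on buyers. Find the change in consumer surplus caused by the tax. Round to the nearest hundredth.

-42.91

Without the tax, 173 - 3.5Q = 129 + 3Q so Q* = 6.7692 and P* = 149.3077.
A tax on buyers shifts demand down by 14: (173 - 14) - 3.5Q = 129 + 3Q, so Q_t = 4.6154. Buyers pay P_b = 156.8462; sellers receive P_s = P_b - 14 = 142.8462.
Consumers lose the trapezoid between P* and P_b out to Q_t plus the triangle from Q_t to Q*: change in CS = 37.2781 - 80.1893 = -42.9112.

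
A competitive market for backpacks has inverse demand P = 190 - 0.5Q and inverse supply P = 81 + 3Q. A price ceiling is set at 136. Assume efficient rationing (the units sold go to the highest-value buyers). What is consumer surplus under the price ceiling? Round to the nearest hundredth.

Free-market equilibrium: 190 - 0.5Q = 81 + 3Q gives Q* = 31.1429, P* = 174.4286.
At P = 136, sellers supply (136 - 81)/3 = 18.3333 while buyers want more, so the quantity traded is 18.3333 at price 136.
The demand price at Q = 18.3333 is 180.8333. CS is the trapezoid between demand and 136 over [0, 18.3333]: (1/2)[(190 - 136) + (180.8333 - 136)](18.3333) = 905.9722.

905.97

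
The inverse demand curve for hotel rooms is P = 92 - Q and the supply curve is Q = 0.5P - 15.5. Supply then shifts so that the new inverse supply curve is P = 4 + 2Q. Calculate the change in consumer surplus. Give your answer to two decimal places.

223.50

Rewriting supply in inverse form: P = 31 + 2Q.
Initial equilibrium: Q_0 = 20.3333, P_0 = 71.6667; CS_0 = (1/2)(20.3333)(20.3333) = 206.7222, PS_0 = (1/2)(20.3333)(40.6667) = 413.4444.
New equilibrium: 92 - Q = 4 + 2Q gives Q_1 = 29.3333, P_1 = 62.6667; CS_1 = 430.2222, PS_1 = 860.4444.
Change in consumer surplus = 430.2222 - 206.7222 = 223.5.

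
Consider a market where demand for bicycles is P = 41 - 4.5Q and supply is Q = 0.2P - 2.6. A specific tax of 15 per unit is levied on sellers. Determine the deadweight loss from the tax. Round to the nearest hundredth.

Rewriting supply in inverse form: P = 13 + 5Q.
Pre-tax equilibrium: 41 - 4.5Q = 13 + 5Q gives Q* = 2.9474, P* = 27.7368.
A tax on sellers shifts supply up by 15: 41 - 4.5Q = 13 + 5Q + 15, so Q_t = 1.3684. Buyers pay P_b = 34.8421; sellers receive P_s = P_b - 15 = 19.8421.
The welfare triangle lost has base Q* - Q_t = 1.5789 and height t = 15, so DWL = (1/2)(1.5789)(15) = 11.8421.

11.84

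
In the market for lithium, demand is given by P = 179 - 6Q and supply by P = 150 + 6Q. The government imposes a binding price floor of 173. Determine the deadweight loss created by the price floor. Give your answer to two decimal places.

Free-market equilibrium: 179 - 6Q = 150 + 6Q gives Q* = 2.4167, P* = 164.5.
At P = 173, buyers demand (179 - 173)/6 = 1 while sellers would supply more, so the quantity traded is 1 at price 173.
At Q = 1 the demand price is 173 and the supply price is 156. Deadweight loss is the triangle between the curves from 1 to 2.4167: (1/2)(173 - 156)(2.4167 - 1) = 12.0417.

12.04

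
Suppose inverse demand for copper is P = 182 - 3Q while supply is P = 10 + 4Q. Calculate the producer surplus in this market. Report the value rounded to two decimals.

Set 182 - 3Q = 10 + 4Q, which gives 172 = 7Q, so Q* = 24.5714 and P* = 182 - 3(24.5714) = 108.2857.
The supply curve's price intercept is 10, so PS = (1/2)(Q*)(P* - 10) = (1/2)(24.5714)(98.2857) = 1207.5102.

1207.51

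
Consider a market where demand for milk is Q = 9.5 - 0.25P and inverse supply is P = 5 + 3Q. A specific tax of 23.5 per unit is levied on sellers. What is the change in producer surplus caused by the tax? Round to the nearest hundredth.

-30.57

Rewriting demand in inverse form: P = 38 - 4Q.
Pre-tax equilibrium: 38 - 4Q = 5 + 3Q gives Q* = 4.7143, P* = 19.1429.
A tax on sellers shifts supply up by 23.5: 38 - 4Q = 5 + 3Q + 23.5, so Q_t = 1.3571. Buyers pay P_b = 32.5714; sellers receive P_s = P_b - 23.5 = 9.0714.
Producers lose the trapezoid between P_s and P* out to Q_t plus the triangle from Q_t to Q*: change in PS = 2.7628 - 33.3367 = -30.574.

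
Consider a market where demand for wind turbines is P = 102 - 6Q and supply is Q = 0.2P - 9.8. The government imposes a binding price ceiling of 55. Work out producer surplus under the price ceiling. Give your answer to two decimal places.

3.60

Rewriting supply in inverse form: P = 49 + 5Q.
Free-market equilibrium: 102 - 6Q = 49 + 5Q gives Q* = 4.8182, P* = 73.0909.
At P = 55, sellers supply (55 - 49)/5 = 1.2 while buyers want more, so the quantity traded is 1.2 at price 55.
PS is the triangle above supply below 55: (1/2)(1.2)(55 - 49) = 3.6.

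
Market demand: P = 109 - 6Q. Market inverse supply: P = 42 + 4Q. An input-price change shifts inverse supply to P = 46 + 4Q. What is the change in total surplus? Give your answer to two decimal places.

Initial equilibrium: Q_0 = 6.7, P_0 = 68.8; CS_0 = (1/2)(6.7)(40.2) = 134.67, PS_0 = (1/2)(6.7)(26.8) = 89.78.
New equilibrium: 109 - 6Q = 46 + 4Q gives Q_1 = 6.3, P_1 = 71.2; CS_1 = 119.07, PS_1 = 79.38.
Change in total surplus = (119.07 + 79.38) - (134.67 + 89.78) = -26.

-26.00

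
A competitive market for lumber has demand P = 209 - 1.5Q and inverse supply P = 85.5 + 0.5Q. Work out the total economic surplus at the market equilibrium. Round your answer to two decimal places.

Setting demand equal to supply, 123.5 = 2Q, so Q* = 61.75 and P* = 116.375.
Total surplus is the full triangle between the curves from 0 to Q*: (1/2)(61.75)(209 - 85.5) = 3813.0625.

3813.06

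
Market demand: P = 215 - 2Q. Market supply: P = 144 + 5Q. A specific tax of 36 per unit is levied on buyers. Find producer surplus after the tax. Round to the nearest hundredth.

62.50

Without the tax, 215 - 2Q = 144 + 5Q so Q* = 10.1429 and P* = 194.7143.
With the tax, buyers' net willingness to pay falls by 36: (215 - 36) - 2Q = 144 + 5Q, so Q_t = 5. Buyers pay P_b = 205; sellers receive P_s = P_b - 36 = 169.
PS = (1/2)(Q_t)(P_s - 144) = (1/2)(5)(25) = 62.5.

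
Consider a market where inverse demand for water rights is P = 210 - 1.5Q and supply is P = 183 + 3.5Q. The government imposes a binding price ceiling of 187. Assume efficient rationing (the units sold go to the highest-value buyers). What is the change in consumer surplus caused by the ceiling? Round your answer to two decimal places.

3.44

Free-market equilibrium: 210 - 1.5Q = 183 + 3.5Q gives Q* = 5.4, P* = 201.9.
At P = 187, sellers supply (187 - 183)/3.5 = 1.1429 while buyers want more, so the quantity traded is 1.1429 at price 187.
CS goes from (1/2)(5.4)(8.1) = 21.87 to 25.3061 (computed as (210 - 187)(1.1429) - (1/2)(1.5)(1.1429)^2), a change of 3.4361.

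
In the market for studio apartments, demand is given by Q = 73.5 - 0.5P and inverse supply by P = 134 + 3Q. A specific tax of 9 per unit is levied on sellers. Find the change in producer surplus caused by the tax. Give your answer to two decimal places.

-9.18

Rewriting demand in inverse form: P = 147 - 2Q.
Without the tax, 147 - 2Q = 134 + 3Q so Q* = 2.6 and P* = 141.8.
With the tax, sellers need 9 more per unit: 147 - 2Q = 134 + 3Q + 9, so Q_t = 0.8. Buyers pay P_b = 145.4; sellers receive P_s = P_b - 9 = 136.4.
Producers lose the trapezoid between P_s and P* out to Q_t plus the triangle from Q_t to Q*: change in PS = 0.96 - 10.14 = -9.18.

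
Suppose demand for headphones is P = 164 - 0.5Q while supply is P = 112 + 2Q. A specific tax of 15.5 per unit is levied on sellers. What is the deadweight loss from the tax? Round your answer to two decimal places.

Pre-tax equilibrium: 164 - 0.5Q = 112 + 2Q gives Q* = 20.8, P* = 153.6.
A tax on sellers shifts supply up by 15.5: 164 - 0.5Q = 112 + 2Q + 15.5, so Q_t = 14.6. Buyers pay P_b = 156.7; sellers receive P_s = P_b - 15.5 = 141.2.
The welfare triangle lost has base Q* - Q_t = 6.2 and height t = 15.5, so DWL = (1/2)(6.2)(15.5) = 48.05.

48.05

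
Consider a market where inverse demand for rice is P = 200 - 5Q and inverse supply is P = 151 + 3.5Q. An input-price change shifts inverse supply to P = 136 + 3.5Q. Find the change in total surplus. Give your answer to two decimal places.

Initial equilibrium: Q_0 = 5.7647, P_0 = 171.1765; CS_0 = (1/2)(5.7647)(28.8235) = 83.0796, PS_0 = (1/2)(5.7647)(20.1765) = 58.1557.
New equilibrium: 200 - 5Q = 136 + 3.5Q gives Q_1 = 7.5294, P_1 = 162.3529; CS_1 = 141.7301, PS_1 = 99.2111.
Change in total surplus = (141.7301 + 99.2111) - (83.0796 + 58.1557) = 99.7059.

99.71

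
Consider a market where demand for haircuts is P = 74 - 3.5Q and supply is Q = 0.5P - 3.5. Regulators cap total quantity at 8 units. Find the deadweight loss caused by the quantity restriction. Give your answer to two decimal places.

48.09

Rewriting supply in inverse form: P = 7 + 2Q.
Unrestricted equilibrium: Q* = (74 - 7)/(3.5 + 2) = 12.1818.
At Q = 8 the demand price is 74 - 3.5(8) = 46 and the supply price is 7 + 2(8) = 23.
DWL = (1/2)(gap between curves at 8) x (Q* - 8) = (1/2)(23)(4.1818) = 48.0909.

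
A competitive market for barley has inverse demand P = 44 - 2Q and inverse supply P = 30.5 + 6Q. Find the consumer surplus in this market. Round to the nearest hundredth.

Set 44 - 2Q = 30.5 + 6Q, which gives 13.5 = 8Q, so Q* = 1.6875 and P* = 44 - 2(1.6875) = 40.625.
The demand choke price is 44, so CS = (1/2)(Q*)(44 - P*) = (1/2)(1.6875)(3.375) = 2.8477.

2.85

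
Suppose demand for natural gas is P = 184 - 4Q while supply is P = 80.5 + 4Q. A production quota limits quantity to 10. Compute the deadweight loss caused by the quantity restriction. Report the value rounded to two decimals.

Without the quota, 184 - 4Q = 80.5 + 4Q gives Q* = 12.9375.
At Q = 10 the demand price is 184 - 4(10) = 144 and the supply price is 80.5 + 4(10) = 120.5.
DWL = (1/2)(gap between curves at 10) x (Q* - 10) = (1/2)(23.5)(2.9375) = 34.5156.

34.52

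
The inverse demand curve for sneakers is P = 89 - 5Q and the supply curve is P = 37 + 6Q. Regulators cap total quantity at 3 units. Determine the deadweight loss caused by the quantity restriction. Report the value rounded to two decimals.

Without the quota, 89 - 5Q = 37 + 6Q gives Q* = 4.7273.
At Q = 3 the demand price is 89 - 5(3) = 74 and the supply price is 37 + 6(3) = 55.
DWL = (1/2)(gap between curves at 3) x (Q* - 3) = (1/2)(19)(1.7273) = 16.4091.

16.41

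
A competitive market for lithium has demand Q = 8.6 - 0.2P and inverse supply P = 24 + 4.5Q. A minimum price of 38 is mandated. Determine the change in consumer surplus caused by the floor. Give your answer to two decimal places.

Rewriting demand in inverse form: P = 43 - 5Q.
Free-market equilibrium: 43 - 5Q = 24 + 4.5Q gives Q* = 2, P* = 33.
At the floor price 38, quantity demanded is (43 - 38)/5 = 1; demand is the short side, so Q = 1 trades at P = 38.
CS goes from (1/2)(2)(10) = 10 to 2.5 (computed as (43 - 38)(1) - (1/2)(5)(1)^2), a change of -7.5.

-7.50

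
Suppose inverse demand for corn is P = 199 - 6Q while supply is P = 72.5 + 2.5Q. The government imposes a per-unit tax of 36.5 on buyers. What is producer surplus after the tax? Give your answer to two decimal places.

Without the tax, 199 - 6Q = 72.5 + 2.5Q so Q* = 14.8824 and P* = 109.7059.
With the tax, buyers' net willingness to pay falls by 36.5: (199 - 36.5) - 6Q = 72.5 + 2.5Q, so Q_t = 10.5882. Buyers pay P_b = 135.4706; sellers receive P_s = P_b - 36.5 = 98.9706.
PS = (1/2)(Q_t)(P_s - 72.5) = (1/2)(10.5882)(26.4706) = 140.1384.

140.14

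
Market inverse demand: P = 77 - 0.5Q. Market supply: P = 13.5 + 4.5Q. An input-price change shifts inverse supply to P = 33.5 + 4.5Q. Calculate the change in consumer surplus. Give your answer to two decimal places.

-21.40

Initial equilibrium: Q_0 = 12.7, P_0 = 70.65; CS_0 = (1/2)(12.7)(6.35) = 40.3225, PS_0 = (1/2)(12.7)(57.15) = 362.9025.
New equilibrium: 77 - 0.5Q = 33.5 + 4.5Q gives Q_1 = 8.7, P_1 = 72.65; CS_1 = 18.9225, PS_1 = 170.3025.
Change in consumer surplus = 18.9225 - 40.3225 = -21.4.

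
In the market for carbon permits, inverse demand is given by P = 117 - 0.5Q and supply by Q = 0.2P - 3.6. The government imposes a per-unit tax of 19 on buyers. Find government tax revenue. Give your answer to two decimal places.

Rewriting supply in inverse form: P = 18 + 5Q.
Pre-tax equilibrium: 117 - 0.5Q = 18 + 5Q gives Q* = 18, P* = 108.
With the tax, buyers' net willingness to pay falls by 19: (117 - 19) - 0.5Q = 18 + 5Q, so Q_t = 14.5455. Buyers pay P_b = 109.7273; sellers receive P_s = P_b - 19 = 90.7273.
Revenue is the tax times quantity traded: 19 x 14.5455 = 276.3636.

276.36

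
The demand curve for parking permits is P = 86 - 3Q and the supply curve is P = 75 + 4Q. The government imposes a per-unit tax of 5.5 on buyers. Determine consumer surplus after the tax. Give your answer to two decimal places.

0.93

Without the tax, 86 - 3Q = 75 + 4Q so Q* = 1.5714 and P* = 81.2857.
With the tax, buyers' net willingness to pay falls by 5.5: (86 - 5.5) - 3Q = 75 + 4Q, so Q_t = 0.7857. Buyers pay P_b = 83.6429; sellers receive P_s = P_b - 5.5 = 78.1429.
Consumer surplus is the triangle under demand above P_b: (1/2)(0.7857)(86 - 83.6429) = 0.926.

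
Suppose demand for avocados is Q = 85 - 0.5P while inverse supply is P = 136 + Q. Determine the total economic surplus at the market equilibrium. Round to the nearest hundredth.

Rewriting demand in inverse form: P = 170 - 2Q.
Set 170 - 2Q = 136 + Q, which gives 34 = 3Q, so Q* = 11.3333 and P* = 170 - 2(11.3333) = 147.3333.
Total surplus is the full triangle between the curves from 0 to Q*: (1/2)(11.3333)(170 - 136) = 192.6667.

192.67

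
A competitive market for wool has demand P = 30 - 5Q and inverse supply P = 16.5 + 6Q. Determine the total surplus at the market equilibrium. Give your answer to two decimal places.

Setting demand equal to supply, 13.5 = 11Q, so Q* = 1.2273 and P* = 23.8636.
Total surplus is the full triangle between the curves from 0 to Q*: (1/2)(1.2273)(30 - 16.5) = 8.2841.

8.28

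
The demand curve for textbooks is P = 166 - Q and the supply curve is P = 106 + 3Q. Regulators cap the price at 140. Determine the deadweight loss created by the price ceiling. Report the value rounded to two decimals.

26.89

Without the control, 166 - Q = 106 + 3Q so Q* = 15 and P* = 151.
At P = 140, sellers supply (140 - 106)/3 = 11.3333 while buyers want more, so the quantity traded is 11.3333 at price 140.
The lost-trades triangle has base Q* - 11.3333 = 3.6667 and height equal to the gap between the curves at Q = 11.3333, which is 154.6667 - 140 = 14.6667. DWL = (1/2)(3.6667)(14.6667) = 26.8889.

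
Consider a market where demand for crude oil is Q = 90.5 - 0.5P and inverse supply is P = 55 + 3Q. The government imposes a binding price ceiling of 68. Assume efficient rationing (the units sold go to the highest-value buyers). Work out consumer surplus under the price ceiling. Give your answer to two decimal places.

470.89

Rewriting demand in inverse form: P = 181 - 2Q.
Free-market equilibrium: 181 - 2Q = 55 + 3Q gives Q* = 25.2, P* = 130.6.
At P = 68, sellers supply (68 - 55)/3 = 4.3333 while buyers want more, so the quantity traded is 4.3333 at price 68.
The demand price at Q = 4.3333 is 172.3333. CS is the trapezoid between demand and 68 over [0, 4.3333]: (1/2)[(181 - 68) + (172.3333 - 68)](4.3333) = 470.8889.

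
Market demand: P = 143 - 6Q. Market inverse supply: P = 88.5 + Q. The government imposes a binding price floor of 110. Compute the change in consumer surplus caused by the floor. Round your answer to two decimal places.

Without the control, 143 - 6Q = 88.5 + Q so Q* = 7.7857 and P* = 96.2857.
At P = 110, buyers demand (143 - 110)/6 = 5.5 while sellers would supply more, so the quantity traded is 5.5 at price 110.
CS goes from (1/2)(7.7857)(46.7143) = 181.852 to 90.75 (computed as (143 - 110)(5.5) - (1/2)(6)(5.5)^2), a change of -91.102.

-91.10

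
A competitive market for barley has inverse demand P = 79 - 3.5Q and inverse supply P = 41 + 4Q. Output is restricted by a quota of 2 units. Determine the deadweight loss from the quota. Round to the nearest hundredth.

Unrestricted equilibrium: Q* = (79 - 41)/(3.5 + 4) = 5.0667.
At Q = 2 the demand price is 79 - 3.5(2) = 72 and the supply price is 41 + 4(2) = 49.
DWL = (1/2)(gap between curves at 2) x (Q* - 2) = (1/2)(23)(3.0667) = 35.2667.

35.27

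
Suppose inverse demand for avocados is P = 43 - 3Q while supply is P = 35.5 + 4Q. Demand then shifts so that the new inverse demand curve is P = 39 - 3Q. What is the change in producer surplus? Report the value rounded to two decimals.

Initial equilibrium: Q_0 = 1.0714, P_0 = 39.7857; CS_0 = (1/2)(1.0714)(3.2143) = 1.7219, PS_0 = (1/2)(1.0714)(4.2857) = 2.2959.
New equilibrium: 39 - 3Q = 35.5 + 4Q gives Q_1 = 0.5, P_1 = 37.5; CS_1 = 0.375, PS_1 = 0.5.
Change in producer surplus = 0.5 - 2.2959 = -1.7959.

-1.80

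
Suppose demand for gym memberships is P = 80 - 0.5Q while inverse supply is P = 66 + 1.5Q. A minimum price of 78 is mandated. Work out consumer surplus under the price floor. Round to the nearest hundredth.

Without the control, 80 - 0.5Q = 66 + 1.5Q so Q* = 7 and P* = 76.5.
At P = 78, buyers demand (80 - 78)/0.5 = 4 while sellers would supply more, so the quantity traded is 4 at price 78.
CS is the triangle under demand above 78: (1/2)(4)(80 - 78) = 4.

4.00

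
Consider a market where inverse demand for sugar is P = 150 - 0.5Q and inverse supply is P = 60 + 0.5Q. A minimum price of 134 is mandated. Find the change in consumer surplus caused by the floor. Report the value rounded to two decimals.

Free-market equilibrium: 150 - 0.5Q = 60 + 0.5Q gives Q* = 90, P* = 105.
At P = 134, buyers demand (150 - 134)/0.5 = 32 while sellers would supply more, so the quantity traded is 32 at price 134.
CS goes from (1/2)(90)(45) = 2025 to 256 (computed as (150 - 134)(32) - (1/2)(0.5)(32)^2), a change of -1769.

-1769.00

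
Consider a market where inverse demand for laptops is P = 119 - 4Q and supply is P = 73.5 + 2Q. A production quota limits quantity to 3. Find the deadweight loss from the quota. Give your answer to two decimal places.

63.02

Without the quota, 119 - 4Q = 73.5 + 2Q gives Q* = 7.5833.
At Q = 3 the demand price is 119 - 4(3) = 107 and the supply price is 73.5 + 2(3) = 79.5.
Deadweight loss is the triangle between the curves from 3 to 7.5833: (1/2)(107 - 79.5)(7.5833 - 3) = 63.0208.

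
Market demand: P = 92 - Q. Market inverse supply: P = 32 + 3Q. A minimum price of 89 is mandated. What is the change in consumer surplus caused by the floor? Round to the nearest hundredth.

-108.00

Free-market equilibrium: 92 - Q = 32 + 3Q gives Q* = 15, P* = 77.
At the floor price 89, quantity demanded is (92 - 89)/1 = 3; demand is the short side, so Q = 3 trades at P = 89.
CS goes from (1/2)(15)(15) = 112.5 to 4.5 (computed as (92 - 89)(3) - (1/2)(1)(3)^2), a change of -108.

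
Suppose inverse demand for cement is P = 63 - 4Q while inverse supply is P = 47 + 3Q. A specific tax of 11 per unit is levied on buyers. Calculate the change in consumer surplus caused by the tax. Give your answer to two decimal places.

Pre-tax equilibrium: 63 - 4Q = 47 + 3Q gives Q* = 2.2857, P* = 53.8571.
A tax on buyers shifts demand down by 11: (63 - 11) - 4Q = 47 + 3Q, so Q_t = 0.7143. Buyers pay P_b = 60.1429; sellers receive P_s = P_b - 11 = 49.1429.
CS falls from (1/2)(2.2857)(9.1429) = 10.449 to (1/2)(0.7143)(2.8571) = 1.0204, a change of -9.4286.

-9.43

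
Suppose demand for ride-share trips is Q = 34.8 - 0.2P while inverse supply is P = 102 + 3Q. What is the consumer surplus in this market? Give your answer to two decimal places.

Rewriting demand in inverse form: P = 174 - 5Q.
Setting demand equal to supply, 72 = 8Q, so Q* = 9 and P* = 129.
CS is the area between the demand curve and P* from 0 to Q*: (1/2)(9)(45) = 202.5.

202.50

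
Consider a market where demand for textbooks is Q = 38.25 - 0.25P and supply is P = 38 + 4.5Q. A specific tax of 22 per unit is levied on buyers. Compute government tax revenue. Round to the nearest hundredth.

240.71

Rewriting demand in inverse form: P = 153 - 4Q.
Without the tax, 153 - 4Q = 38 + 4.5Q so Q* = 13.5294 and P* = 98.8824.
A tax on buyers shifts demand down by 22: (153 - 22) - 4Q = 38 + 4.5Q, so Q_t = 10.9412. Buyers pay P_b = 109.2353; sellers receive P_s = P_b - 22 = 87.2353.
Tax revenue = t x Q_t = 22 x 10.9412 = 240.7059.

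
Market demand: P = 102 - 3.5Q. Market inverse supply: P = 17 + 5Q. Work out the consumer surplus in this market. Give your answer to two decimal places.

175.00

Equilibrium: 102 - 3.5Q = 17 + 5Q, so Q* = 10 and P* = 67.
The demand choke price is 102, so CS = (1/2)(Q*)(102 - P*) = (1/2)(10)(35) = 175.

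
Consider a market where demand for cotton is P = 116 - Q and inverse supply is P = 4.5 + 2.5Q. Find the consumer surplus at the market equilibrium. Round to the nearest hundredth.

507.44

Set 116 - Q = 4.5 + 2.5Q, which gives 111.5 = 3.5Q, so Q* = 31.8571 and P* = 116 - (31.8571) = 84.1429.
The demand choke price is 116, so CS = (1/2)(Q*)(116 - P*) = (1/2)(31.8571)(31.8571) = 507.4388.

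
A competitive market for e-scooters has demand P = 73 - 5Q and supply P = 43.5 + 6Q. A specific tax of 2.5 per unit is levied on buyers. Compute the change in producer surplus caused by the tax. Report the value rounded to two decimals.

Without the tax, 73 - 5Q = 43.5 + 6Q so Q* = 2.6818 and P* = 59.5909.
With the tax, buyers' net willingness to pay falls by 2.5: (73 - 2.5) - 5Q = 43.5 + 6Q, so Q_t = 2.4545. Buyers pay P_b = 60.7273; sellers receive P_s = P_b - 2.5 = 58.2273.
Producers lose the trapezoid between P_s and P* out to Q_t plus the triangle from Q_t to Q*: change in PS = 18.0744 - 21.5764 = -3.5021.

-3.50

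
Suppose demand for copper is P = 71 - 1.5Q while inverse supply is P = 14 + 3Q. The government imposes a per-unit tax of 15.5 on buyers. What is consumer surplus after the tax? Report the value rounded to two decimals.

Pre-tax equilibrium: 71 - 1.5Q = 14 + 3Q gives Q* = 12.6667, P* = 52.
With the tax, buyers' net willingness to pay falls by 15.5: (71 - 15.5) - 1.5Q = 14 + 3Q, so Q_t = 9.2222. Buyers pay P_b = 57.1667; sellers receive P_s = P_b - 15.5 = 41.6667.
CS = (1/2)(Q_t)(71 - P_b) = (1/2)(9.2222)(13.8333) = 63.787.

63.79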